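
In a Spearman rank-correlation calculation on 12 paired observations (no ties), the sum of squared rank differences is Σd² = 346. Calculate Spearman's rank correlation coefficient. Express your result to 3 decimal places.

ρ = 1 − 6Σd² / [n(n²−1)] = 1 − 6×346 / (12×143)
  = 1 − 2076/1716 = 1 − 1.2098 ≈ -0.210

-0.210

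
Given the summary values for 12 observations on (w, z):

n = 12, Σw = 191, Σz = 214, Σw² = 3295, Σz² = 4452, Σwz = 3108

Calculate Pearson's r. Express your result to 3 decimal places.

r = (nΣwz − ΣwΣz) / √[(nΣw² − (Σw)²)(nΣz² − (Σz)²)]
Numerator: 12×3108 − 191×214 = -3578
Denominator: √[(39540 − 36481)(53424 − 45796)] = √[3059 × 7628] = 4830.5333
r = -3578 / 4830.5333 ≈ -0.741

-0.741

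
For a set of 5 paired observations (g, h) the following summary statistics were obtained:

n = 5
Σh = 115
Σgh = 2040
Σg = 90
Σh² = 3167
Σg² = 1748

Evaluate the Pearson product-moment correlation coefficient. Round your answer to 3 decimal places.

-0.116

r = (nΣgh − ΣgΣh) / √[(nΣg² − (Σg)²)(nΣh² − (Σh)²)]
Numerator: 5×2040 − 90×115 = -150
Denominator: √[(8740 − 8100)(15835 − 13225)] = √[640 × 2610] = 1292.4396
r = -150 / 1292.4396 ≈ -0.116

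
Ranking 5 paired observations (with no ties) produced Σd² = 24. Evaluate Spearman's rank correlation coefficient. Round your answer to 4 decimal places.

-0.2000

ρ = 1 − 6Σd² / [n(n²−1)] = 1 − 6×24 / (5×24)
  = 1 − 144/120 = 1 − 1.20000 ≈ -0.2000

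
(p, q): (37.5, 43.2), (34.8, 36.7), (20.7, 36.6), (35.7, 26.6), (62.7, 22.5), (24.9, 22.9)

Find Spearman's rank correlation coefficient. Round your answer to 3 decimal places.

-0.143

Rank p: 5, 3, 1, 4, 6, 2
Rank q: 6, 5, 4, 3, 1, 2
d = rank(p) − rank(q): -1, -2, -3, 1, 5, 0; Σd² = 40
ρ = 1 − 6Σd² / [n(n²−1)] = 1 − 6×40 / (6×35) = 1 − 240/210 ≈ -0.143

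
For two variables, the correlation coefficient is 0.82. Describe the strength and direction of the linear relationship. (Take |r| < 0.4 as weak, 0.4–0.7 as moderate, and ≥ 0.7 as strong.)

r = 0.82 > 0 so the relationship is positive.
|r| = 0.82, which falls in the strong range.

strong positive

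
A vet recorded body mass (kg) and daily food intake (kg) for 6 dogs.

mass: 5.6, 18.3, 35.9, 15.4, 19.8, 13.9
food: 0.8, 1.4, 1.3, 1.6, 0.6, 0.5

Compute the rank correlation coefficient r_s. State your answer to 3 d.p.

Rank mass: 1, 4, 6, 3, 5, 2
Rank food: 3, 5, 4, 6, 2, 1
d = rank(mass) − rank(food): -2, -1, 2, -3, 3, 1; Σd² = 28
ρ = 1 − 6Σd² / [n(n²−1)] = 1 − 6×28 / (6×35) = 1 − 168/210 ≈ 0.200

0.200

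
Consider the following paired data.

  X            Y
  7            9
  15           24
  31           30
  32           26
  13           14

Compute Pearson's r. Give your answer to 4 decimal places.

n = 5, ΣX = 98, ΣY = 103, ΣX² = 2428, ΣY² = 2429, ΣXY = 2367
nΣXY − ΣXΣY = 11835 − 10094 = 1741
nΣX² − (ΣX)² = 12140 − 9604 = 2536; nΣY² − (ΣY)² = 12145 − 10609 = 1536
r = 1741 / √(2536 × 1536) = 1741 / 1973.6504 ≈ 0.8821

0.8821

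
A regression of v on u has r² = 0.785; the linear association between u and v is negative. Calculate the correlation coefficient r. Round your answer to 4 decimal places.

|r| = √0.785 = 0.8860
The association is negative, so r = −0.8860.

-0.8860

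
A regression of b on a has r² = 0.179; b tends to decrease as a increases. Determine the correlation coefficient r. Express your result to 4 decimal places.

|r| = √0.179 = 0.4231
The association is negative, so r = −0.4231.

-0.4231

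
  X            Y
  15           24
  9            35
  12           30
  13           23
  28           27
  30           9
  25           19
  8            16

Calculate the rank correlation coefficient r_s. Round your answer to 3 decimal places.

-0.333

Rank X: 5, 2, 3, 4, 7, 8, 6, 1
Rank Y: 5, 8, 7, 4, 6, 1, 3, 2
d = rank(X) − rank(Y): 0, -6, -4, 0, 1, 7, 3, -1; Σd² = 112
ρ = 1 − 6Σd² / [n(n²−1)] = 1 − 6×112 / (8×63) = 1 − 672/504 ≈ -0.333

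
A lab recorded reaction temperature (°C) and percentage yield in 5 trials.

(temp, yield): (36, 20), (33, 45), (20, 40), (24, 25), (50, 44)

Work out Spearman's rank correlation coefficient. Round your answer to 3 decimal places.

Rank temp: 4, 3, 1, 2, 5
Rank yield: 1, 5, 3, 2, 4
d = rank(temp) − rank(yield): 3, -2, -2, 0, 1; Σd² = 18
ρ = 1 − 6Σd² / [n(n²−1)] = 1 − 6×18 / (5×24) = 1 − 108/120 ≈ 0.100

0.100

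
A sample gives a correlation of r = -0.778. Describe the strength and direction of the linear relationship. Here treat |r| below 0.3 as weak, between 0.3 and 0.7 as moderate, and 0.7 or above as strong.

strong negative

r = -0.778 < 0 so the relationship is negative.
|r| = 0.778, which falls in the strong range.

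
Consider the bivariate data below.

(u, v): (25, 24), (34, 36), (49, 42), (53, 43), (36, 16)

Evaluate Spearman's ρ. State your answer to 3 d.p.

0.700

Rank u: 1, 2, 4, 5, 3
Rank v: 2, 3, 4, 5, 1
d = rank(u) − rank(v): -1, -1, 0, 0, 2; Σd² = 6
ρ = 1 − 6Σd² / [n(n²−1)] = 1 − 6×6 / (5×24) = 1 − 36/120 ≈ 0.700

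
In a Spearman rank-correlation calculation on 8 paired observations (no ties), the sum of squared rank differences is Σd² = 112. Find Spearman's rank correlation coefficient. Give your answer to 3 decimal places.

ρ = 1 − 6Σd² / [n(n²−1)] = 1 − 6×112 / (8×63)
  = 1 − 672/504 = 1 − 1.3333 ≈ -0.333

-0.333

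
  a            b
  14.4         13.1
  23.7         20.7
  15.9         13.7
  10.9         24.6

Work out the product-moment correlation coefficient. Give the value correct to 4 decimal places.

-0.0511

n = 4, Σa = 64.9, Σb = 72.1, Σa² = 1140.67, Σb² = 1392.95, Σab = 1165.2
nΣab − ΣaΣb = 4660.8 − 4679.29 = -18.49
nΣa² − (Σa)² = 4562.68 − 4212.01 = 350.67; nΣb² − (Σb)² = 5571.8 − 5198.41 = 373.39
r = -18.49 / √(350.67 × 373.39) = -18.49 / 361.8517 ≈ -0.0511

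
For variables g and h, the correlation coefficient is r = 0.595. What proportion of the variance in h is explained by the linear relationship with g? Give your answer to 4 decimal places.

r² = (0.595)² = 0.3540

0.3540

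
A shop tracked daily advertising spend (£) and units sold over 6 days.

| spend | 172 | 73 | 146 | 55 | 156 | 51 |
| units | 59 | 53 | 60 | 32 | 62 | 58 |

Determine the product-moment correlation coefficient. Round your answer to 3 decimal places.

n = 6, Σx = 653, Σy = 324, Σx² = 86191, Σy² = 18122, Σxy = 37167
nΣxy − ΣxΣy = 223002 − 211572 = 11430
nΣx² − (Σx)² = 517146 − 426409 = 90737; nΣy² − (Σy)² = 108732 − 104976 = 3756
r = 11430 / √(90737 × 3756) = 11430 / 18460.9905 ≈ 0.619

0.619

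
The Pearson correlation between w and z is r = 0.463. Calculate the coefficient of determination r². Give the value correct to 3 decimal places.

r² = (0.463)² = 0.214

0.214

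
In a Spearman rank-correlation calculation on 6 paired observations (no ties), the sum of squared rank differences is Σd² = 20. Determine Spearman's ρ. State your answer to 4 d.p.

ρ = 1 − 6Σd² / [n(n²−1)] = 1 − 6×20 / (6×35)
  = 1 − 120/210 = 1 − 0.57143 ≈ 0.4286

0.4286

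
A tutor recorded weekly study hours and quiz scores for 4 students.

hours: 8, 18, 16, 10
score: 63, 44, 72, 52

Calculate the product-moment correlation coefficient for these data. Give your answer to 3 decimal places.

-0.199

n = 4, Σx = 52, Σy = 231, Σx² = 744, Σy² = 13793, Σxy = 2968
nΣxy − ΣxΣy = 11872 − 12012 = -140
nΣx² − (Σx)² = 2976 − 2704 = 272; nΣy² − (Σy)² = 55172 − 53361 = 1811
r = -140 / √(272 × 1811) = -140 / 701.8490 ≈ -0.199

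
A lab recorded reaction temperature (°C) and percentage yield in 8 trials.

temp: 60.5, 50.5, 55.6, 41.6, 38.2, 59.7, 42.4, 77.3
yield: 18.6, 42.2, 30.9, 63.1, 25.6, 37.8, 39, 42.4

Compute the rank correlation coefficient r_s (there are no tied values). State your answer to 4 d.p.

Rank temp: 7, 4, 5, 2, 1, 6, 3, 8
Rank yield: 1, 6, 3, 8, 2, 4, 5, 7
d = rank(temp) − rank(yield): 6, -2, 2, -6, -1, 2, -2, 1; Σd² = 90
ρ = 1 − 6Σd² / [n(n²−1)] = 1 − 6×90 / (8×63) = 1 − 540/504 ≈ -0.0714

-0.0714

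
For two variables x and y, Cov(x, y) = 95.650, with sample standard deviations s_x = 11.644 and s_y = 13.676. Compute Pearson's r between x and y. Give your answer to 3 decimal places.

r = Cov(x,y) / (s_x · s_y) = 95.650 / (11.644 × 13.676)
  = 95.650 / 159.2433 ≈ 0.601

0.601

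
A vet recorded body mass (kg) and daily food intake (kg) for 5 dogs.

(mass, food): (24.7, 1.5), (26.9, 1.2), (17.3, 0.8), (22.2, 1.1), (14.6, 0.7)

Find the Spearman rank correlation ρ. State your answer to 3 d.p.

0.900

Rank mass: 4, 5, 2, 3, 1
Rank food: 5, 4, 2, 3, 1
d = rank(mass) − rank(food): -1, 1, 0, 0, 0; Σd² = 2
ρ = 1 − 6Σd² / [n(n²−1)] = 1 − 6×2 / (5×24) = 1 − 12/120 ≈ 0.900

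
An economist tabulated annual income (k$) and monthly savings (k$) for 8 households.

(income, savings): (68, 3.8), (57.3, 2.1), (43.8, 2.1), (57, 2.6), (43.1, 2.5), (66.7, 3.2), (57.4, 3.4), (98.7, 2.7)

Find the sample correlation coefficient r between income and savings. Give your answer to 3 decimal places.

0.320

n = 8, Σx = 492, Σy = 22.4, Σx² = 32417.68, Σy² = 65.36, Σxy = 1401.75
nΣxy − ΣxΣy = 11214 − 11020.8 = 193.2
nΣx² − (Σx)² = 259341.44 − 242064 = 17277.44; nΣy² − (Σy)² = 522.88 − 501.76 = 21.12
r = 193.2 / √(17277.44 × 21.12) = 193.2 / 604.0691 ≈ 0.320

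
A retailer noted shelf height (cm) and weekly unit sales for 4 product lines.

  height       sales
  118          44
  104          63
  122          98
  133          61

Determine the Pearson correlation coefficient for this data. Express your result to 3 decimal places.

0.114

n = 4, Σx = 477, Σy = 266, Σx² = 57313, Σy² = 19230, Σxy = 31813
nΣxy − ΣxΣy = 127252 − 126882 = 370
nΣx² − (Σx)² = 229252 − 227529 = 1723; nΣy² − (Σy)² = 76920 − 70756 = 6164
r = 370 / √(1723 × 6164) = 370 / 3258.9219 ≈ 0.114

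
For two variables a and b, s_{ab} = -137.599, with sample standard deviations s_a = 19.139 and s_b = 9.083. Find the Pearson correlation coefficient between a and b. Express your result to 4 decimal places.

-0.7915

r = Cov(a,b) / (s_a · s_b) = -137.599 / (19.139 × 9.083)
  = -137.599 / 173.8395 ≈ -0.7915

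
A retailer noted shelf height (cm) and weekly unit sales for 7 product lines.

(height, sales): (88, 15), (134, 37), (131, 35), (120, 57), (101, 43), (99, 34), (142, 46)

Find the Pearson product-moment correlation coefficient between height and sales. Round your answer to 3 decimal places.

0.537

n = 7, Σx = 815, Σy = 267, Σx² = 97427, Σy² = 11189, Σxy = 31944
nΣxy − ΣxΣy = 223608 − 217605 = 6003
nΣx² − (Σx)² = 681989 − 664225 = 17764; nΣy² − (Σy)² = 78323 − 71289 = 7034
r = 6003 / √(17764 × 7034) = 6003 / 11178.1920 ≈ 0.537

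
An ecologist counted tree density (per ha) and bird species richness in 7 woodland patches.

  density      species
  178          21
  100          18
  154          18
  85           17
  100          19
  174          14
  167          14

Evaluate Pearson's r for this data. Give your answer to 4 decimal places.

-0.2116

n = 7, Σx = 958, Σy = 121, Σx² = 140790, Σy² = 2131, Σxy = 16429
nΣxy − ΣxΣy = 115003 − 115918 = -915
nΣx² − (Σx)² = 985530 − 917764 = 67766; nΣy² − (Σy)² = 14917 − 14641 = 276
r = -915 / √(67766 × 276) = -915 / 4324.7446 ≈ -0.2116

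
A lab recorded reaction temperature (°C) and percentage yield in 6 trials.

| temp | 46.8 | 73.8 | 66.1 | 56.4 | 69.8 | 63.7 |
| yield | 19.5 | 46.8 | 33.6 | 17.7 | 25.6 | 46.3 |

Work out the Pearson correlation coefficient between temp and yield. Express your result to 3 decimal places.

0.680

n = 6, Σx = 376.6, Σy = 189.5, Σx² = 24116.58, Σy² = 6811.79, Σxy = 12321.87
nΣxy − ΣxΣy = 73931.22 − 71365.7 = 2565.52
nΣx² − (Σx)² = 144699.48 − 141827.56 = 2871.92; nΣy² − (Σy)² = 40870.74 − 35910.25 = 4960.49
r = 2565.52 / √(2871.92 × 4960.49) = 2565.52 / 3774.4046 ≈ 0.680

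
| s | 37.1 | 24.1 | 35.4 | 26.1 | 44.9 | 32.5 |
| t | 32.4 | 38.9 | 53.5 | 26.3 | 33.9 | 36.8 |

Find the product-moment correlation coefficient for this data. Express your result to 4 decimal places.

0.1170

n = 6, Σs = 200.1, Σt = 221.8, Σs² = 6963.85, Σt² = 8620.36, Σst = 7437.97
nΣst − ΣsΣt = 44627.82 − 44382.18 = 245.64
nΣs² − (Σs)² = 41783.1 − 40040.01 = 1743.09; nΣt² − (Σt)² = 51722.16 − 49195.24 = 2526.92
r = 245.64 / √(1743.09 × 2526.92) = 245.64 / 2098.7256 ≈ 0.1170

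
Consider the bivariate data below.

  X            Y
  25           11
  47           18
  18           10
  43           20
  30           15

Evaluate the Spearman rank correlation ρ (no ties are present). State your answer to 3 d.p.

0.900

Rank X: 2, 5, 1, 4, 3
Rank Y: 2, 4, 1, 5, 3
d = rank(X) − rank(Y): 0, 1, 0, -1, 0; Σd² = 2
ρ = 1 − 6Σd² / [n(n²−1)] = 1 − 6×2 / (5×24) = 1 − 12/120 ≈ 0.900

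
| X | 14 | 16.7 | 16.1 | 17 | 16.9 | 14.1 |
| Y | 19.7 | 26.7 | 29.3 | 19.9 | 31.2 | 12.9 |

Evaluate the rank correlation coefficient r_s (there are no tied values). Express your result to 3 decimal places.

Rank X: 1, 4, 3, 6, 5, 2
Rank Y: 2, 4, 5, 3, 6, 1
d = rank(X) − rank(Y): -1, 0, -2, 3, -1, 1; Σd² = 16
ρ = 1 − 6Σd² / [n(n²−1)] = 1 − 6×16 / (6×35) = 1 − 96/210 ≈ 0.543

0.543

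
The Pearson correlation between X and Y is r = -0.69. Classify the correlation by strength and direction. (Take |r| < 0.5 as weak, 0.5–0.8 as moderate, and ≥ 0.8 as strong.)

r = -0.69 < 0 so the relationship is negative.
|r| = 0.69, which falls in the moderate range.

moderate negative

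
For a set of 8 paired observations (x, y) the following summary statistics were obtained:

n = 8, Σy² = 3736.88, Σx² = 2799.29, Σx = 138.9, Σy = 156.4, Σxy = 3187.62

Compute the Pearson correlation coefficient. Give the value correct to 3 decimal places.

r = (nΣxy − ΣxΣy) / √[(nΣx² − (Σx)²)(nΣy² − (Σy)²)]
Numerator: 8×3187.62 − 138.9×156.4 = 3777
Denominator: √[(22394.32 − 19293.21)(29895.04 − 24460.96)] = √[3101.11 × 5434.08] = 4105.0798
r = 3777 / 4105.0798 ≈ 0.920

0.920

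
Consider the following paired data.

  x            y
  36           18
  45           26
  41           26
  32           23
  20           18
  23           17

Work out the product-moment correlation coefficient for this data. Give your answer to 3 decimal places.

n = 6, Σx = 197, Σy = 128, Σx² = 6955, Σy² = 2818, Σxy = 4371
nΣxy − ΣxΣy = 26226 − 25216 = 1010
nΣx² − (Σx)² = 41730 − 38809 = 2921; nΣy² − (Σy)² = 16908 − 16384 = 524
r = 1010 / √(2921 × 524) = 1010 / 1237.1758 ≈ 0.816

0.816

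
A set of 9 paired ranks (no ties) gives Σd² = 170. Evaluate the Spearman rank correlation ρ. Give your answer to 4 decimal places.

-0.4167

ρ = 1 − 6Σd² / [n(n²−1)] = 1 − 6×170 / (9×80)
  = 1 − 1020/720 = 1 − 1.41667 ≈ -0.4167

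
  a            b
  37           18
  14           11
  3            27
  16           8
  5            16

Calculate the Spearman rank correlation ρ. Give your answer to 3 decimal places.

Rank a: 5, 3, 1, 4, 2
Rank b: 4, 2, 5, 1, 3
d = rank(a) − rank(b): 1, 1, -4, 3, -1; Σd² = 28
ρ = 1 − 6Σd² / [n(n²−1)] = 1 − 6×28 / (5×24) = 1 − 168/120 ≈ -0.400

-0.400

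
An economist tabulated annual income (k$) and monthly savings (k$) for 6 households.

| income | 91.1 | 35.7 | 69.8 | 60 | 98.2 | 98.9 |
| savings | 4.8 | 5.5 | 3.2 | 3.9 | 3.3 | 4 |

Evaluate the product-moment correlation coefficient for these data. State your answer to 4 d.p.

-0.5108

n = 6, Σx = 453.7, Σy = 24.7, Σx² = 37470.19, Σy² = 105.63, Σxy = 1810.65
nΣxy − ΣxΣy = 10863.9 − 11206.39 = -342.49
nΣx² − (Σx)² = 224821.14 − 205843.69 = 18977.45; nΣy² − (Σy)² = 633.78 − 610.09 = 23.69
r = -342.49 / √(18977.45 × 23.69) = -342.49 / 670.5041 ≈ -0.5108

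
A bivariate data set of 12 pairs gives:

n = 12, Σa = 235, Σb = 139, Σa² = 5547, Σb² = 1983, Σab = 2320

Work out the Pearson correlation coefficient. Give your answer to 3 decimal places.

-0.677

r = (nΣab − ΣaΣb) / √[(nΣa² − (Σa)²)(nΣb² − (Σb)²)]
Numerator: 12×2320 − 235×139 = -4825
Denominator: √[(66564 − 55225)(23796 − 19321)] = √[11339 × 4475] = 7123.3437
r = -4825 / 7123.3437 ≈ -0.677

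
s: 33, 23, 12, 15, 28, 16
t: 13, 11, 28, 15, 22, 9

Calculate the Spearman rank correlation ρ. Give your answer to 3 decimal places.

-0.314

Rank s: 6, 4, 1, 2, 5, 3
Rank t: 3, 2, 6, 4, 5, 1
d = rank(s) − rank(t): 3, 2, -5, -2, 0, 2; Σd² = 46
ρ = 1 − 6Σd² / [n(n²−1)] = 1 − 6×46 / (6×35) = 1 − 276/210 ≈ -0.314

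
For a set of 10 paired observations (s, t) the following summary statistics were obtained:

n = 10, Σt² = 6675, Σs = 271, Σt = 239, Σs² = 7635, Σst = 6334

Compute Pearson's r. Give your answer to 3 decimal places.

-0.270

r = (nΣst − ΣsΣt) / √[(nΣs² − (Σs)²)(nΣt² − (Σt)²)]
Numerator: 10×6334 − 271×239 = -1429
Denominator: √[(76350 − 73441)(66750 − 57121)] = √[2909 × 9629] = 5292.5193
r = -1429 / 5292.5193 ≈ -0.270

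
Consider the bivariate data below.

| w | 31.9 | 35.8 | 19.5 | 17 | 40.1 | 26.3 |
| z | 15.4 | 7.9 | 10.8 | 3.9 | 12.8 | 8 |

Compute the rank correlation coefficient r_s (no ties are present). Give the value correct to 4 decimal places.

0.4857

Rank w: 4, 5, 2, 1, 6, 3
Rank z: 6, 2, 4, 1, 5, 3
d = rank(w) − rank(z): -2, 3, -2, 0, 1, 0; Σd² = 18
ρ = 1 − 6Σd² / [n(n²−1)] = 1 − 6×18 / (6×35) = 1 − 108/210 ≈ 0.4857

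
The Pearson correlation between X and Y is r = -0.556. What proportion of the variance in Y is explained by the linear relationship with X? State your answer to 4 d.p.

r² = (-0.556)² = 0.3091

0.3091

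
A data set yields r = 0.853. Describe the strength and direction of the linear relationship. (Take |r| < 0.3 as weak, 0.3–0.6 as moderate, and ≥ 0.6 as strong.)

r = 0.853 > 0 so the relationship is positive.
|r| = 0.853, which falls in the strong range.

strong positive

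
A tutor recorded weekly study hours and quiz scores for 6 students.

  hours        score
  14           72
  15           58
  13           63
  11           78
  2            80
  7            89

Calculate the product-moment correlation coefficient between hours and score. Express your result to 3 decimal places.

-0.734

n = 6, Σx = 62, Σy = 440, Σx² = 764, Σy² = 32922, Σxy = 4338
nΣxy − ΣxΣy = 26028 − 27280 = -1252
nΣx² − (Σx)² = 4584 − 3844 = 740; nΣy² − (Σy)² = 197532 − 193600 = 3932
r = -1252 / √(740 × 3932) = -1252 / 1705.7784 ≈ -0.734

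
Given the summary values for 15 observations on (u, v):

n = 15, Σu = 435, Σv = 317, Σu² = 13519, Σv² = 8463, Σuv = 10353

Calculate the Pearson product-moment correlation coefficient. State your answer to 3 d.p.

r = (nΣuv − ΣuΣv) / √[(nΣu² − (Σu)²)(nΣv² − (Σv)²)]
Numerator: 15×10353 − 435×317 = 17400
Denominator: √[(202785 − 189225)(126945 − 100489)] = √[13560 × 26456] = 18940.5216
r = 17400 / 18940.5216 ≈ 0.919

0.919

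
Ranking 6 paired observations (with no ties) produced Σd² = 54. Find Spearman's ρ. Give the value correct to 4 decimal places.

-0.5429

ρ = 1 − 6Σd² / [n(n²−1)] = 1 − 6×54 / (6×35)
  = 1 − 324/210 = 1 − 1.54286 ≈ -0.5429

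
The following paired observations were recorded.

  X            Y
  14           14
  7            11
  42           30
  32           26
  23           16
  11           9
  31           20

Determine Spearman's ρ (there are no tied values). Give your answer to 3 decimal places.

0.964

Rank X: 3, 1, 7, 6, 4, 2, 5
Rank Y: 3, 2, 7, 6, 4, 1, 5
d = rank(X) − rank(Y): 0, -1, 0, 0, 0, 1, 0; Σd² = 2
ρ = 1 − 6Σd² / [n(n²−1)] = 1 − 6×2 / (7×48) = 1 − 12/336 ≈ 0.964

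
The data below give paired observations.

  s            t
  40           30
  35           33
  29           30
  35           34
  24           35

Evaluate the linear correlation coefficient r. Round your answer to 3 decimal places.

n = 5, Σs = 163, Σt = 162, Σs² = 5467, Σt² = 5270, Σst = 5255
nΣst − ΣsΣt = 26275 − 26406 = -131
nΣs² − (Σs)² = 27335 − 26569 = 766; nΣt² − (Σt)² = 26350 − 26244 = 106
r = -131 / √(766 × 106) = -131 / 284.9491 ≈ -0.460

-0.460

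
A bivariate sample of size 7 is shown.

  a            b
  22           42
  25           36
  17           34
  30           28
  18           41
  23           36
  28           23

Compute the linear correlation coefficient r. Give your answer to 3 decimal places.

n = 7, Σa = 163, Σb = 240, Σa² = 3935, Σb² = 8506, Σab = 5452
nΣab − ΣaΣb = 38164 − 39120 = -956
nΣa² − (Σa)² = 27545 − 26569 = 976; nΣb² − (Σb)² = 59542 − 57600 = 1942
r = -956 / √(976 × 1942) = -956 / 1376.7324 ≈ -0.694

-0.694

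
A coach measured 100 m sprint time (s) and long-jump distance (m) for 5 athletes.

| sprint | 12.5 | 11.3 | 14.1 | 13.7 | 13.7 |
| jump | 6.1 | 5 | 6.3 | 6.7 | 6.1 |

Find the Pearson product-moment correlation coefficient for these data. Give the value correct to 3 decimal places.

0.869

n = 5, Σx = 65.3, Σy = 30.2, Σx² = 858.13, Σy² = 184, Σxy = 396.94
nΣxy − ΣxΣy = 1984.7 − 1972.06 = 12.64
nΣx² − (Σx)² = 4290.65 − 4264.09 = 26.56; nΣy² − (Σy)² = 920 − 912.04 = 7.96
r = 12.64 / √(26.56 × 7.96) = 12.64 / 14.5402 ≈ 0.869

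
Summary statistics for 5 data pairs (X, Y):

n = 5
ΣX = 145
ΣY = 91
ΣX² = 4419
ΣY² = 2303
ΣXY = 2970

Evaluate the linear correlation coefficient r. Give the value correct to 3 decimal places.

0.890

r = (nΣXY − ΣXΣY) / √[(nΣX² − (ΣX)²)(nΣY² − (ΣY)²)]
Numerator: 5×2970 − 145×91 = 1655
Denominator: √[(22095 − 21025)(11515 − 8281)] = √[1070 × 3234] = 1860.2097
r = 1655 / 1860.2097 ≈ 0.890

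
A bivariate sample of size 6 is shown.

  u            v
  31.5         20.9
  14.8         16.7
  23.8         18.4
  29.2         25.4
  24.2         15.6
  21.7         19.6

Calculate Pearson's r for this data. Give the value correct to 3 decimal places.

0.645

n = 6, Σu = 145.2, Σv = 116.6, Σu² = 3686.9, Σv² = 2326.94, Σuv = 2887.95
nΣuv − ΣuΣv = 17327.7 − 16930.32 = 397.38
nΣu² − (Σu)² = 22121.4 − 21083.04 = 1038.36; nΣv² − (Σv)² = 13961.64 − 13595.56 = 366.08
r = 397.38 / √(1038.36 × 366.08) = 397.38 / 616.5410 ≈ 0.645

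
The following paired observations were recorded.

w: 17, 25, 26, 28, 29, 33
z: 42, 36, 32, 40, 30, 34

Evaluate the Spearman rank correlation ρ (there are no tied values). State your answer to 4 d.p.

-0.6000

Rank w: 1, 2, 3, 4, 5, 6
Rank z: 6, 4, 2, 5, 1, 3
d = rank(w) − rank(z): -5, -2, 1, -1, 4, 3; Σd² = 56
ρ = 1 − 6Σd² / [n(n²−1)] = 1 − 6×56 / (6×35) = 1 − 336/210 ≈ -0.6000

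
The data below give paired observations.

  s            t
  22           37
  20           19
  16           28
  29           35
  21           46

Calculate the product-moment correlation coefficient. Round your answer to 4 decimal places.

0.3085

n = 5, Σs = 108, Σt = 165, Σs² = 2422, Σt² = 5855, Σst = 3623
nΣst − ΣsΣt = 18115 − 17820 = 295
nΣs² − (Σs)² = 12110 − 11664 = 446; nΣt² − (Σt)² = 29275 − 27225 = 2050
r = 295 / √(446 × 2050) = 295 / 956.1904 ≈ 0.3085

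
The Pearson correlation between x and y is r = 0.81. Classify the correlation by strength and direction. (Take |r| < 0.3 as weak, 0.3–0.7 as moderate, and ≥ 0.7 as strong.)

strong positive

r = 0.81 > 0 so the relationship is positive.
|r| = 0.81, which falls in the strong range.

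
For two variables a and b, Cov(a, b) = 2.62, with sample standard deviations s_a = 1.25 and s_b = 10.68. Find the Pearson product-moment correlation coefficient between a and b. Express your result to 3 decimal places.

0.196

r = Cov(a,b) / (s_a · s_b) = 2.62 / (1.25 × 10.68)
  = 2.62 / 13.3500 ≈ 0.196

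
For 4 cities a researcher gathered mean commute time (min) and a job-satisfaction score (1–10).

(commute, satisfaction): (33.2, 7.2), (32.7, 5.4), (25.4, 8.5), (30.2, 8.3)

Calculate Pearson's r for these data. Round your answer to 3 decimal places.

-0.714

n = 4, Σx = 121.5, Σy = 29.4, Σx² = 3728.73, Σy² = 222.14, Σxy = 882.18
nΣxy − ΣxΣy = 3528.72 − 3572.1 = -43.38
nΣx² − (Σx)² = 14914.92 − 14762.25 = 152.67; nΣy² − (Σy)² = 888.56 − 864.36 = 24.2
r = -43.38 / √(152.67 × 24.2) = -43.38 / 60.7833 ≈ -0.714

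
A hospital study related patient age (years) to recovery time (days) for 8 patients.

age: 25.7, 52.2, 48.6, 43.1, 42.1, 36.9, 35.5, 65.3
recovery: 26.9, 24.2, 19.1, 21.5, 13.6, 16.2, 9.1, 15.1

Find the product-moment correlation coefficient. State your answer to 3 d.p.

n = 8, Σx = 349.4, Σy = 145.7, Σx² = 16263.26, Σy² = 2894.53, Σxy = 6288.9
nΣxy − ΣxΣy = 50311.2 − 50907.58 = -596.38
nΣx² − (Σx)² = 130106.08 − 122080.36 = 8025.72; nΣy² − (Σy)² = 23156.24 − 21228.49 = 1927.75
r = -596.38 / √(8025.72 × 1927.75) = -596.38 / 3933.3932 ≈ -0.152

-0.152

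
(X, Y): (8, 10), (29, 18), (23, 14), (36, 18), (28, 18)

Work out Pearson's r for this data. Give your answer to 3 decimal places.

0.945

n = 5, ΣX = 124, ΣY = 78, ΣX² = 3514, ΣY² = 1268, ΣXY = 2076
nΣXY − ΣXΣY = 10380 − 9672 = 708
nΣX² − (ΣX)² = 17570 − 15376 = 2194; nΣY² − (ΣY)² = 6340 − 6084 = 256
r = 708 / √(2194 × 256) = 708 / 749.4425 ≈ 0.945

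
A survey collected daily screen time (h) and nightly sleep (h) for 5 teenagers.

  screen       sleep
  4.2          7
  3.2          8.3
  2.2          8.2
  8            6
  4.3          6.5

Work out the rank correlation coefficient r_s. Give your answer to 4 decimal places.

-0.9000

Rank screen: 3, 2, 1, 5, 4
Rank sleep: 3, 5, 4, 1, 2
d = rank(screen) − rank(sleep): 0, -3, -3, 4, 2; Σd² = 38
ρ = 1 − 6Σd² / [n(n²−1)] = 1 − 6×38 / (5×24) = 1 − 228/120 ≈ -0.9000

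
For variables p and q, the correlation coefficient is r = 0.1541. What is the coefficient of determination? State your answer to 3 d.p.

0.024

r² = (0.1541)² = 0.024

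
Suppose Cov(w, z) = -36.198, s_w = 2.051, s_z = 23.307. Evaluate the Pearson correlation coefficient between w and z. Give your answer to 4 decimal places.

-0.7572

r = Cov(w,z) / (s_w · s_z) = -36.198 / (2.051 × 23.307)
  = -36.198 / 47.8027 ≈ -0.7572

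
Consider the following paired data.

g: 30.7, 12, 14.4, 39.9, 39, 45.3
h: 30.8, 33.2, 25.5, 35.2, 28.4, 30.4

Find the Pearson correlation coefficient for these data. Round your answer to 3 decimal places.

n = 6, Σg = 181.3, Σh = 183.5, Σg² = 6458.95, Σh² = 5670.89, Σgh = 5600.36
nΣgh − ΣgΣh = 33602.16 − 33268.55 = 333.61
nΣg² − (Σg)² = 38753.7 − 32869.69 = 5884.01; nΣh² − (Σh)² = 34025.34 − 33672.25 = 353.09
r = 333.61 / √(5884.01 × 353.09) = 333.61 / 1441.3830 ≈ 0.231

0.231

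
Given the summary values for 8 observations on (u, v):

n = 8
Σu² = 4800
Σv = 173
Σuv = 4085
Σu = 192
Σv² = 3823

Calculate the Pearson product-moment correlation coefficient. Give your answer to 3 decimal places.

r = (nΣuv − ΣuΣv) / √[(nΣu² − (Σu)²)(nΣv² − (Σv)²)]
Numerator: 8×4085 − 192×173 = -536
Denominator: √[(38400 − 36864)(30584 − 29929)] = √[1536 × 655] = 1003.0354
r = -536 / 1003.0354 ≈ -0.534

-0.534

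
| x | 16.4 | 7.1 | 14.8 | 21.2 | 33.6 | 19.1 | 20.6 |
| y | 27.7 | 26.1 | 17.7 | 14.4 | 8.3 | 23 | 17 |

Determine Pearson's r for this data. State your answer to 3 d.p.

-0.818

n = 7, Σx = 132.8, Σy = 134.2, Σx² = 2905.98, Σy² = 2856.04, Σxy = 2275.21
nΣxy − ΣxΣy = 15926.47 − 17821.76 = -1895.29
nΣx² − (Σx)² = 20341.86 − 17635.84 = 2706.02; nΣy² − (Σy)² = 19992.28 − 18009.64 = 1982.64
r = -1895.29 / √(2706.02 × 1982.64) = -1895.29 / 2316.2607 ≈ -0.818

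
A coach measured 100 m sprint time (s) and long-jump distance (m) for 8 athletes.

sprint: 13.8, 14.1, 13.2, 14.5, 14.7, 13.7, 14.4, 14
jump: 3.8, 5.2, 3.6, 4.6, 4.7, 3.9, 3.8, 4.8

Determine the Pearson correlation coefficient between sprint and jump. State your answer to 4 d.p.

0.5443

n = 8, Σx = 112.4, Σy = 34.4, Σx² = 1580.88, Σy² = 150.38, Σxy = 484.42
nΣxy − ΣxΣy = 3875.36 − 3866.56 = 8.8
nΣx² − (Σx)² = 12647.04 − 12633.76 = 13.28; nΣy² − (Σy)² = 1203.04 − 1183.36 = 19.68
r = 8.8 / √(13.28 × 19.68) = 8.8 / 16.1663 ≈ 0.5443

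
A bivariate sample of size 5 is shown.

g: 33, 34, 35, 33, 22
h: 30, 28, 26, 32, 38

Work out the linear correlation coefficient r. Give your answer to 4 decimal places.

n = 5, Σg = 157, Σh = 154, Σg² = 5043, Σh² = 4828, Σgh = 4744
nΣgh − ΣgΣh = 23720 − 24178 = -458
nΣg² − (Σg)² = 25215 − 24649 = 566; nΣh² − (Σh)² = 24140 − 23716 = 424
r = -458 / √(566 × 424) = -458 / 489.8816 ≈ -0.9349

-0.9349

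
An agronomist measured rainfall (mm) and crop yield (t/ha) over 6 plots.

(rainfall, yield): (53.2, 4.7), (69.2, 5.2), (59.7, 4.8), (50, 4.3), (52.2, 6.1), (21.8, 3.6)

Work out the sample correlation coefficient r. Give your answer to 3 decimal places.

0.659

n = 6, Σx = 306.1, Σy = 28.7, Σx² = 16883.05, Σy² = 140.83, Σxy = 1508.34
nΣxy − ΣxΣy = 9050.04 − 8785.07 = 264.97
nΣx² − (Σx)² = 101298.3 − 93697.21 = 7601.09; nΣy² − (Σy)² = 844.98 − 823.69 = 21.29
r = 264.97 / √(7601.09 × 21.29) = 264.97 / 402.2775 ≈ 0.659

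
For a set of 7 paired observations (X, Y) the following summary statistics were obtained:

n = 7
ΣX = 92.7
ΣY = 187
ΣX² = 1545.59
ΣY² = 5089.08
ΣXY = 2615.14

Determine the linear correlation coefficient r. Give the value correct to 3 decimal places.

0.805

r = (nΣXY − ΣXΣY) / √[(nΣX² − (ΣX)²)(nΣY² − (ΣY)²)]
Numerator: 7×2615.14 − 92.7×187 = 971.08
Denominator: √[(10819.13 − 8593.29)(35623.56 − 34969)] = √[2225.84 × 654.56] = 1207.0401
r = 971.08 / 1207.0401 ≈ 0.805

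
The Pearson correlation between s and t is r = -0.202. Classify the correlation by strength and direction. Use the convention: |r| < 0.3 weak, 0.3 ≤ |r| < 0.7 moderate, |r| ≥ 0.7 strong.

r = -0.202 < 0 so the relationship is negative.
|r| = 0.202, which falls in the weak range.

weak negative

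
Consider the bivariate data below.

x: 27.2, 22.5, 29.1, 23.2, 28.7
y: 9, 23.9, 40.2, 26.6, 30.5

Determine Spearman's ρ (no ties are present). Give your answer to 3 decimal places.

Rank x: 3, 1, 5, 2, 4
Rank y: 1, 2, 5, 3, 4
d = rank(x) − rank(y): 2, -1, 0, -1, 0; Σd² = 6
ρ = 1 − 6Σd² / [n(n²−1)] = 1 − 6×6 / (5×24) = 1 − 36/120 ≈ 0.700

0.700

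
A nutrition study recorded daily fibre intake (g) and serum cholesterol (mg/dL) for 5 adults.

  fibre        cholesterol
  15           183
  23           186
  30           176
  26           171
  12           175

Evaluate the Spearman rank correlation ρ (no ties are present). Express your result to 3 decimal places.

Rank fibre: 2, 3, 5, 4, 1
Rank cholesterol: 4, 5, 3, 1, 2
d = rank(fibre) − rank(cholesterol): -2, -2, 2, 3, -1; Σd² = 22
ρ = 1 − 6Σd² / [n(n²−1)] = 1 − 6×22 / (5×24) = 1 − 132/120 ≈ -0.100

-0.100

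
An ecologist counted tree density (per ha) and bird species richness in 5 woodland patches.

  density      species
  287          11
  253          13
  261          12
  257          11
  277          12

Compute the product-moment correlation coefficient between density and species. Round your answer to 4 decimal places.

n = 5, Σx = 1335, Σy = 59, Σx² = 357277, Σy² = 699, Σxy = 15729
nΣxy − ΣxΣy = 78645 − 78765 = -120
nΣx² − (Σx)² = 1786385 − 1782225 = 4160; nΣy² − (Σy)² = 3495 − 3481 = 14
r = -120 / √(4160 × 14) = -120 / 241.3297 ≈ -0.4972

-0.4972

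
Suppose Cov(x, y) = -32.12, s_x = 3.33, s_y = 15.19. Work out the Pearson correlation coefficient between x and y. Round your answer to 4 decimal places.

r = Cov(x,y) / (s_x · s_y) = -32.12 / (3.33 × 15.19)
  = -32.12 / 50.5827 ≈ -0.6350

-0.6350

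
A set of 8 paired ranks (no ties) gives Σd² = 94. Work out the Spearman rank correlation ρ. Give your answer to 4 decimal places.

-0.1190

ρ = 1 − 6Σd² / [n(n²−1)] = 1 − 6×94 / (8×63)
  = 1 − 564/504 = 1 − 1.11905 ≈ -0.1190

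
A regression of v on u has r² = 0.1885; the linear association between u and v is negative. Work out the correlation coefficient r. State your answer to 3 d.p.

-0.434

|r| = √0.1885 = 0.434
The association is negative, so r = −0.434.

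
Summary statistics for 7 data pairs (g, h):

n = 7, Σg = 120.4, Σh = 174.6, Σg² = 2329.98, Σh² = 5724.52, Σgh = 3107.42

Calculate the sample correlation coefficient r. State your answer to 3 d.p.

0.175

r = (nΣgh − ΣgΣh) / √[(nΣg² − (Σg)²)(nΣh² − (Σh)²)]
Numerator: 7×3107.42 − 120.4×174.6 = 730.1
Denominator: √[(16309.86 − 14496.16)(40071.64 − 30485.16)] = √[1813.7 × 9586.48] = 4169.7720
r = 730.1 / 4169.7720 ≈ 0.175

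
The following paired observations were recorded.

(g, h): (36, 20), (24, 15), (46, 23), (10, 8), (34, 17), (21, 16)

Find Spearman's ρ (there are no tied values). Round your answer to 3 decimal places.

Rank g: 5, 3, 6, 1, 4, 2
Rank h: 5, 2, 6, 1, 4, 3
d = rank(g) − rank(h): 0, 1, 0, 0, 0, -1; Σd² = 2
ρ = 1 − 6Σd² / [n(n²−1)] = 1 − 6×2 / (6×35) = 1 − 12/210 ≈ 0.943

0.943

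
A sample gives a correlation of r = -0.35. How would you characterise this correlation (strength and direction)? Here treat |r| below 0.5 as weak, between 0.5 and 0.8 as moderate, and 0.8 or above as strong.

r = -0.35 < 0 so the relationship is negative.
|r| = 0.35, which falls in the weak range.

weak negative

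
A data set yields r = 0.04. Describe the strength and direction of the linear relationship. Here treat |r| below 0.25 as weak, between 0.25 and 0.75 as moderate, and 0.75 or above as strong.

weak positive

r = 0.04 > 0 so the relationship is positive.
|r| = 0.04, which falls in the weak range.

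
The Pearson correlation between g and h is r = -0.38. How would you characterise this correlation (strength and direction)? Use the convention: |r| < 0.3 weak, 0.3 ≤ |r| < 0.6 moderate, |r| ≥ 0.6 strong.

r = -0.38 < 0 so the relationship is negative.
|r| = 0.38, which falls in the moderate range.

moderate negative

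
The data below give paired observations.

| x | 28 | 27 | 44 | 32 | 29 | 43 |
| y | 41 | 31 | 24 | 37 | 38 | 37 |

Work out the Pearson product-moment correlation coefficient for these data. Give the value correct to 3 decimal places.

-0.505

n = 6, Σx = 203, Σy = 208, Σx² = 7163, Σy² = 7400, Σxy = 6918
nΣxy − ΣxΣy = 41508 − 42224 = -716
nΣx² − (Σx)² = 42978 − 41209 = 1769; nΣy² − (Σy)² = 44400 − 43264 = 1136
r = -716 / √(1769 × 1136) = -716 / 1417.5980 ≈ -0.505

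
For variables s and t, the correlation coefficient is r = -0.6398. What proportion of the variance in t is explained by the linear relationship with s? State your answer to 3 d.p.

0.409

r² = (-0.6398)² = 0.409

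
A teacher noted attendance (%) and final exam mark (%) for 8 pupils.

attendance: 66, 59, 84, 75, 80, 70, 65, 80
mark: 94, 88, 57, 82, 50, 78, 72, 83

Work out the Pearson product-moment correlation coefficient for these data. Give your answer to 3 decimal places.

-0.646

n = 8, Σx = 579, Σy = 604, Σx² = 42443, Σy² = 47210, Σxy = 43114
nΣxy − ΣxΣy = 344912 − 349716 = -4804
nΣx² − (Σx)² = 339544 − 335241 = 4303; nΣy² − (Σy)² = 377680 − 364816 = 12864
r = -4804 / √(4303 × 12864) = -4804 / 7440.0129 ≈ -0.646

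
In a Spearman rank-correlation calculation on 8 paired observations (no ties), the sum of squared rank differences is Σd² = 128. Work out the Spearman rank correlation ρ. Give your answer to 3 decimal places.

-0.524

ρ = 1 − 6Σd² / [n(n²−1)] = 1 − 6×128 / (8×63)
  = 1 − 768/504 = 1 − 1.5238 ≈ -0.524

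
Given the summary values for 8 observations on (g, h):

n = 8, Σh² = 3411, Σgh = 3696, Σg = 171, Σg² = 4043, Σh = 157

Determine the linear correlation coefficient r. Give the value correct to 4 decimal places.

r = (nΣgh − ΣgΣh) / √[(nΣg² − (Σg)²)(nΣh² − (Σh)²)]
Numerator: 8×3696 − 171×157 = 2721
Denominator: √[(32344 − 29241)(27288 − 24649)] = √[3103 × 2639] = 2861.6109
r = 2721 / 2861.6109 ≈ 0.9509

0.9509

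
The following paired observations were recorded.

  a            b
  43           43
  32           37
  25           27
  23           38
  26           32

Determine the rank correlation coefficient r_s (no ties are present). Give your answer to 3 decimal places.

Rank a: 5, 4, 2, 1, 3
Rank b: 5, 3, 1, 4, 2
d = rank(a) − rank(b): 0, 1, 1, -3, 1; Σd² = 12
ρ = 1 − 6Σd² / [n(n²−1)] = 1 − 6×12 / (5×24) = 1 − 72/120 ≈ 0.400

0.400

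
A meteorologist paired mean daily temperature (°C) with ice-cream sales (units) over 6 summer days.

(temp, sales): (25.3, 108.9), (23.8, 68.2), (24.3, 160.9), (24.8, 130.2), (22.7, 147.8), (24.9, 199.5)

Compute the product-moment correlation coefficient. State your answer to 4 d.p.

0.1091

n = 6, Σx = 145.8, Σy = 815.5, Σx² = 3547.36, Σy² = 120996.39, Σxy = 19839.77
nΣxy − ΣxΣy = 119038.62 − 118899.9 = 138.72
nΣx² − (Σx)² = 21284.16 − 21257.64 = 26.52; nΣy² − (Σy)² = 725978.34 − 665040.25 = 60938.09
r = 138.72 / √(26.52 × 60938.09) = 138.72 / 1271.2506 ≈ 0.1091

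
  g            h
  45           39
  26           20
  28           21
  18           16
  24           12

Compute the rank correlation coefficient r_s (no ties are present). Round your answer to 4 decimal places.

0.9000

Rank g: 5, 3, 4, 1, 2
Rank h: 5, 3, 4, 2, 1
d = rank(g) − rank(h): 0, 0, 0, -1, 1; Σd² = 2
ρ = 1 − 6Σd² / [n(n²−1)] = 1 − 6×2 / (5×24) = 1 − 12/120 ≈ 0.9000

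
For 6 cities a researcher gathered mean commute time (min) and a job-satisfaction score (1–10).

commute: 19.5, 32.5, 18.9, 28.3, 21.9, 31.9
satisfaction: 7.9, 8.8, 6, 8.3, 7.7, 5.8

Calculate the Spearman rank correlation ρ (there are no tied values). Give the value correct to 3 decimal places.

Rank commute: 2, 6, 1, 4, 3, 5
Rank satisfaction: 4, 6, 2, 5, 3, 1
d = rank(commute) − rank(satisfaction): -2, 0, -1, -1, 0, 4; Σd² = 22
ρ = 1 − 6Σd² / [n(n²−1)] = 1 − 6×22 / (6×35) = 1 − 132/210 ≈ 0.371

0.371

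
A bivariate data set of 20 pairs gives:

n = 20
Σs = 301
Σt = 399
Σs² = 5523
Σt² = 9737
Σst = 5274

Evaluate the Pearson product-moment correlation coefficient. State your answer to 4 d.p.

r = (nΣst − ΣsΣt) / √[(nΣs² − (Σs)²)(nΣt² − (Σt)²)]
Numerator: 20×5274 − 301×399 = -14619
Denominator: √[(110460 − 90601)(194740 − 159201)] = √[19859 × 35539] = 26566.3133
r = -14619 / 26566.3133 ≈ -0.5503

-0.5503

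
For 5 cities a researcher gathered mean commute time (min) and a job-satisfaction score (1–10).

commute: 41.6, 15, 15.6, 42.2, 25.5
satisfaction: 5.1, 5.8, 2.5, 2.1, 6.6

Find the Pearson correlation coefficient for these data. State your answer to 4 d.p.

-0.2163

n = 5, Σx = 139.9, Σy = 22.1, Σx² = 4630.01, Σy² = 113.87, Σxy = 595.08
nΣxy − ΣxΣy = 2975.4 − 3091.79 = -116.39
nΣx² − (Σx)² = 23150.05 − 19572.01 = 3578.04; nΣy² − (Σy)² = 569.35 − 488.41 = 80.94
r = -116.39 / √(3578.04 × 80.94) = -116.39 / 538.1511 ≈ -0.2163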